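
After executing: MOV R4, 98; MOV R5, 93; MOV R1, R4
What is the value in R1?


Register state trace:
  MOV R4, 98  → R4 = 98
  MOV R5, 93  → R5 = 93
  MOV R1, R4  → R1 = 98
Final: R1 = 98

98


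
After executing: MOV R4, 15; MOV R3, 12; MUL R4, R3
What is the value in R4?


Register state trace:
  MOV R4, 15  → R4 = 15
  MOV R3, 12  → R3 = 12
  MUL R4, R3  → R4 = 15 * 12 = 180
Final: R4 = 180

180


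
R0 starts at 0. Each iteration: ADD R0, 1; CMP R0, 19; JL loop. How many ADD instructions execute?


Loop trace (R0 starts at 0, target 19, step 1):
  ADD #1: R0 = 0 + 1 = 1  → 1 < 19, loop
  ADD #2: R0 = 1 + 1 = 2  → 2 < 19, loop
  ADD #3: R0 = 2 + 1 = 3  → 3 < 19, loop
  ADD #4: R0 = 3 + 1 = 4  → 4 < 19, loop
  ADD #5: R0 = 4 + 1 = 5  → 5 < 19, loop
  ADD #6: R0 = 5 + 1 = 6  → 6 < 19, loop
  ADD #7: R0 = 6 + 1 = 7  → 7 < 19, loop
  ADD #8: R0 = 7 + 1 = 8  → 8 < 19, loop
  ADD #9: R0 = 8 + 1 = 9  → 9 < 19, loop
  ADD #10: R0 = 9 + 1 = 10  → 10 < 19, loop
  ADD #11: R0 = 10 + 1 = 11  → 11 < 19, loop
  ADD #12: R0 = 11 + 1 = 12  → 12 < 19, loop
  ADD #13: R0 = 12 + 1 = 13  → 13 < 19, loop
  ADD #14: R0 = 13 + 1 = 14  → 14 < 19, loop
  ADD #15: R0 = 14 + 1 = 15  → 15 < 19, loop
  ADD #16: R0 = 15 + 1 = 16  → 16 < 19, loop
  ADD #17: R0 = 16 + 1 = 17  → 17 < 19, loop
  ADD #18: R0 = 17 + 1 = 18  → 18 < 19, loop
  ADD #19: R0 = 18 + 1 = 19  → 19 >= 19, exit
Total ADD instructions: 19

19


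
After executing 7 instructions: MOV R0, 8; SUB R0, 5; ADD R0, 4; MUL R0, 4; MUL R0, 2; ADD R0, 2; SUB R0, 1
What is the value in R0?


Register state trace:
  MOV R0, 8  → R0 = 8
  SUB R0, 5  → R0 = 8 - 5 = 3
  ADD R0, 4  → R0 = 3 + 4 = 7
  MUL R0, 4  → R0 = 7 * 4 = 28
  MUL R0, 2  → R0 = 28 * 2 = 56
  ADD R0, 2  → R0 = 56 + 2 = 58
  SUB R0, 1  → R0 = 58 - 1 = 57
Final: R0 = 57

57


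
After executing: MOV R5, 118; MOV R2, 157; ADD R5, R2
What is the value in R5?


Register state trace:
  MOV R5, 118  → R5 = 118
  MOV R2, 157  → R2 = 157
  ADD R5, R2  → R5 = 118 + 157 = 275
Final: R5 = 275

275


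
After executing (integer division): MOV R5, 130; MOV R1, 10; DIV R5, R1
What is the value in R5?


Register state trace:
  MOV R5, 130  → R5 = 130
  MOV R1, 10  → R1 = 10
  DIV R5, R1  → R5 = 130 // 10 = 13
Final: R5 = 13

13


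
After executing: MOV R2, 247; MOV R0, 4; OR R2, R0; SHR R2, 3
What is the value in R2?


Register state trace:
  MOV R2, 247  → R2 = 247 (0b11110111)
  MOV R0, 4  → R0 = 4 (0b00000100)
  OR R2, R0  → R2 = 247 OR 4 = 247 (0b11110111)
  SHR R2, 3  → R2 = 247 >> 3 = 30
Final: R2 = 30

30


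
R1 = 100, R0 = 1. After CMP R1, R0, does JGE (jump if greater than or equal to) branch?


Trace:
  R1 = 100, R0 = 1
  CMP R1, R0  → compares 100 vs 1
  JGE checks: is 100 greater than or equal to 1?
  100 > 1, so condition is true
Branch taken: Yes

Yes


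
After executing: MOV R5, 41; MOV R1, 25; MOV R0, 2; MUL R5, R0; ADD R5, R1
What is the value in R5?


Register state trace:
  MOV R5, 41  → R5 = 41
  MOV R1, 25  → R1 = 25
  MOV R0, 2  → R0 = 2
  MUL R5, R0  → R5 = 41 * 2 = 82
  ADD R5, R1  → R5 = 82 + 25 = 107
Final: R5 = 107

107


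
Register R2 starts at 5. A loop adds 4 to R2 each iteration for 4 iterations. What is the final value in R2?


Starting value: R2 = 5
  Iter 1: R2 = 5 + 4 = 9
  Iter 2: R2 = 9 + 4 = 13
  Iter 3: R2 = 13 + 4 = 17
  Iter 4: R2 = 17 + 4 = 21
Final: R2 = 21

21


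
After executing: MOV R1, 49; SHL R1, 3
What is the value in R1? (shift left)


Register state trace:
  MOV R1, 49  → R1 = 49
  SHL R1, 3  → R1 = 49 << 3 = 49 * 2^3 = 392
Final: R1 = 392

392


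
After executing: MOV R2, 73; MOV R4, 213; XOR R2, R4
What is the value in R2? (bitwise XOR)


Register state trace:
  MOV R2, 73  → R2 = 73 (0b01001001)
  MOV R4, 213  → R4 = 213 (0b11010101)
  XOR R2, R4  → R2 = 73 XOR 213 = 156 (0b10011100)
Final: R2 = 156

156


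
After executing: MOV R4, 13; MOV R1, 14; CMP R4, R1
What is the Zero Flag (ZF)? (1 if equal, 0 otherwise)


Register state trace:
  MOV R4, 13  → R4 = 13
  MOV R1, 14  → R1 = 14
  CMP R4, R1  → computes 13 - 14 = -1
  Result is nonzero, so values are not equal
ZF = 0

0


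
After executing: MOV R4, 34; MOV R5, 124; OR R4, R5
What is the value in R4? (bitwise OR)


Register state trace:
  MOV R4, 34  → R4 = 34 (0b00100010)
  MOV R5, 124  → R5 = 124 (0b01111100)
  OR R4, R5   → R4 = 34 OR 124 = 126 (0b01111110)
Final: R4 = 126

126


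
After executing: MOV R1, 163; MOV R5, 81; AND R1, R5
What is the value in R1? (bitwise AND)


Register state trace:
  MOV R1, 163  → R1 = 163 (0b10100011)
  MOV R5, 81  → R5 = 81 (0b01010001)
  AND R1, R5  → R1 = 163 AND 81 = 1 (0b00000001)
Final: R1 = 1

1


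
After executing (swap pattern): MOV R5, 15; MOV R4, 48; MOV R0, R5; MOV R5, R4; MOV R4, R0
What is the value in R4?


Register state trace (swap pattern):
  MOV R5, 15  → R5 = 15
  MOV R4, 48  → R4 = 48
  MOV R0, R5  → R0 = 15  (save R5)
  MOV R5, R4  → R5 = 48  (R5 gets R4's value)
  MOV R4, R0  → R4 = 15  (R4 gets saved value)
Final: R4 = 15

15


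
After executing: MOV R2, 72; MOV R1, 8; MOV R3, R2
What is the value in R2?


Register state trace:
  MOV R2, 72  → R2 = 72
  MOV R1, 8  → R1 = 8
  MOV R3, R2  → R3 = 72
Final: R2 = 72

72


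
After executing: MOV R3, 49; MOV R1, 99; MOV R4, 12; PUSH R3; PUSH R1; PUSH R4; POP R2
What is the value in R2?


Stack trace (top is rightmost):
  MOV R3, 49  → R3 = 49
  MOV R1, 99  → R1 = 99
  MOV R4, 12  → R4 = 12
  PUSH R3  → stack: [49]
  PUSH R1  → stack: [49, 99]
  PUSH R4  → stack: [49, 99, 12]
  POP R2  → R2 = 12, stack: [49, 99]
Final: R2 = 12

12


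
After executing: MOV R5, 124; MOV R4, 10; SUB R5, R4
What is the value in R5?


Register state trace:
  MOV R5, 124  → R5 = 124
  MOV R4, 10  → R4 = 10
  SUB R5, R4  → R5 = 124 - 10 = 114
Final: R5 = 114

114


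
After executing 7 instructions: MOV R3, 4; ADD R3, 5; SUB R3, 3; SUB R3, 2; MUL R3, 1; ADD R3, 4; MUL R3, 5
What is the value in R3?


Register state trace:
  MOV R3, 4  → R3 = 4
  ADD R3, 5  → R3 = 4 + 5 = 9
  SUB R3, 3  → R3 = 9 - 3 = 6
  SUB R3, 2  → R3 = 6 - 2 = 4
  MUL R3, 1  → R3 = 4 * 1 = 4
  ADD R3, 4  → R3 = 4 + 4 = 8
  MUL R3, 5  → R3 = 8 * 5 = 40
Final: R3 = 40

40


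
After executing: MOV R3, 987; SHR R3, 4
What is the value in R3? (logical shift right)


Register state trace:
  MOV R3, 987  → R3 = 987
  SHR R3, 4  → R3 = 987 >> 4 = 987 // 2^4 = 61
Final: R3 = 61

61


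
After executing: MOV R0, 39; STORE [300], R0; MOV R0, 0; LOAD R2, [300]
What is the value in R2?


Register and memory trace:
  MOV R0, 39  → R0 = 39
  STORE [300], R0  → mem[300] = 39
  MOV R0, 0  → R0 = 0
  LOAD R2, [300]  → R2 = mem[300] = 39
Final: R2 = 39

39


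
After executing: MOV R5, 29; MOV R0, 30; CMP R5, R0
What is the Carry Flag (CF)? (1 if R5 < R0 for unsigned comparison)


Register state trace:
  MOV R5, 29  → R5 = 29
  MOV R0, 30  → R0 = 30
  CMP R5, R0  → unsigned 29 - 30: borrow occurs
  29 < 30, so CF = 1
CF = 1

1


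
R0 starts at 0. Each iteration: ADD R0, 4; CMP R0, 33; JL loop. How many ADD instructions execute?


Loop trace (R0 starts at 0, target 33, step 4):
  ADD #1: R0 = 0 + 4 = 4  → 4 < 33, loop
  ADD #2: R0 = 4 + 4 = 8  → 8 < 33, loop
  ADD #3: R0 = 8 + 4 = 12  → 12 < 33, loop
  ADD #4: R0 = 12 + 4 = 16  → 16 < 33, loop
  ADD #5: R0 = 16 + 4 = 20  → 20 < 33, loop
  ADD #6: R0 = 20 + 4 = 24  → 24 < 33, loop
  ADD #7: R0 = 24 + 4 = 28  → 28 < 33, loop
  ADD #8: R0 = 28 + 4 = 32  → 32 < 33, loop
  ADD #9: R0 = 32 + 4 = 36  → 36 >= 33, exit
Total ADD instructions: 9

9


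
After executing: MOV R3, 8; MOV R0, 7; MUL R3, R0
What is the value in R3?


Register state trace:
  MOV R3, 8  → R3 = 8
  MOV R0, 7  → R0 = 7
  MUL R3, R0  → R3 = 8 * 7 = 56
Final: R3 = 56

56


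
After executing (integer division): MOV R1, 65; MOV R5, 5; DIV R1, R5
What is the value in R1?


Register state trace:
  MOV R1, 65  → R1 = 65
  MOV R5, 5  → R5 = 5
  DIV R1, R5  → R1 = 65 // 5 = 13
Final: R1 = 13

13


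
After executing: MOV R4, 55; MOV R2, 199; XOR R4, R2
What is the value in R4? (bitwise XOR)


Register state trace:
  MOV R4, 55  → R4 = 55 (0b00110111)
  MOV R2, 199  → R2 = 199 (0b11000111)
  XOR R4, R2  → R4 = 55 XOR 199 = 240 (0b11110000)
Final: R4 = 240

240


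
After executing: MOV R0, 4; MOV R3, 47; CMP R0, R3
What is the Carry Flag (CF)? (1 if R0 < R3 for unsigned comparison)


Register state trace:
  MOV R0, 4  → R0 = 4
  MOV R3, 47  → R3 = 47
  CMP R0, R3  → unsigned 4 - 47: borrow occurs
  4 < 47, so CF = 1
CF = 1

1


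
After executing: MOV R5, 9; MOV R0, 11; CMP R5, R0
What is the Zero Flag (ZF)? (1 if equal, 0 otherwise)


Register state trace:
  MOV R5, 9  → R5 = 9
  MOV R0, 11  → R0 = 11
  CMP R5, R0  → computes 9 - 11 = -2
  Result is nonzero, so values are not equal
ZF = 0

0


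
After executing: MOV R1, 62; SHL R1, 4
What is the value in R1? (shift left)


Register state trace:
  MOV R1, 62  → R1 = 62
  SHL R1, 4  → R1 = 62 << 4 = 62 * 2^4 = 992
Final: R1 = 992

992


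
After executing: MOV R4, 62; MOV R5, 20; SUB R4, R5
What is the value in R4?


Register state trace:
  MOV R4, 62  → R4 = 62
  MOV R5, 20  → R5 = 20
  SUB R4, R5  → R4 = 62 - 20 = 42
Final: R4 = 42

42


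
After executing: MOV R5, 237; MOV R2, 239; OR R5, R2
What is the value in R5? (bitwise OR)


Register state trace:
  MOV R5, 237  → R5 = 237 (0b11101101)
  MOV R2, 239  → R2 = 239 (0b11101111)
  OR R5, R2   → R5 = 237 OR 239 = 239 (0b11101111)
Final: R5 = 239

239


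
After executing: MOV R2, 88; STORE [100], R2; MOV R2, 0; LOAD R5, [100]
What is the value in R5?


Register and memory trace:
  MOV R2, 88  → R2 = 88
  STORE [100], R2  → mem[100] = 88
  MOV R2, 0  → R2 = 0
  LOAD R5, [100]  → R5 = mem[100] = 88
Final: R5 = 88

88


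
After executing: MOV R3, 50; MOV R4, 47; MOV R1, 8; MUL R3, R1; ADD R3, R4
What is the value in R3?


Register state trace:
  MOV R3, 50  → R3 = 50
  MOV R4, 47  → R4 = 47
  MOV R1, 8  → R1 = 8
  MUL R3, R1  → R3 = 50 * 8 = 400
  ADD R3, R4  → R3 = 400 + 47 = 447
Final: R3 = 447

447


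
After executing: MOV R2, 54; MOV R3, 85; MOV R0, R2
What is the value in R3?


Register state trace:
  MOV R2, 54  → R2 = 54
  MOV R3, 85  → R3 = 85
  MOV R0, R2  → R0 = 54
Final: R3 = 85

85


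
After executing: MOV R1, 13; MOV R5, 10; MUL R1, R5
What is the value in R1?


Register state trace:
  MOV R1, 13  → R1 = 13
  MOV R5, 10  → R5 = 10
  MUL R1, R5  → R1 = 13 * 10 = 130
Final: R1 = 130

130


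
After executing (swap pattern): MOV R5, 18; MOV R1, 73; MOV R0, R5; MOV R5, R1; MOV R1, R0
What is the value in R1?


Register state trace (swap pattern):
  MOV R5, 18  → R5 = 18
  MOV R1, 73  → R1 = 73
  MOV R0, R5  → R0 = 18  (save R5)
  MOV R5, R1  → R5 = 73  (R5 gets R1's value)
  MOV R1, R0  → R1 = 18  (R1 gets saved value)
Final: R1 = 18

18


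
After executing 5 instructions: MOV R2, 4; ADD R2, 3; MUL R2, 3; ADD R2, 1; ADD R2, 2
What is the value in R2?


Register state trace:
  MOV R2, 4  → R2 = 4
  ADD R2, 3  → R2 = 4 + 3 = 7
  MUL R2, 3  → R2 = 7 * 3 = 21
  ADD R2, 1  → R2 = 21 + 1 = 22
  ADD R2, 2  → R2 = 22 + 2 = 24
Final: R2 = 24

24


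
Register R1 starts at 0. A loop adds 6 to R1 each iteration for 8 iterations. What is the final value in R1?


Starting value: R1 = 0
  Iter 1: R1 = 0 + 6 = 6
  Iter 2: R1 = 6 + 6 = 12
  Iter 3: R1 = 12 + 6 = 18
  Iter 4: R1 = 18 + 6 = 24
  Iter 5: R1 = 24 + 6 = 30
  Iter 6: R1 = 30 + 6 = 36
  Iter 7: R1 = 36 + 6 = 42
  Iter 8: R1 = 42 + 6 = 48
Final: R1 = 48

48


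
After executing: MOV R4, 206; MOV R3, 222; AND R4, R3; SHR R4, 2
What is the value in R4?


Register state trace:
  MOV R4, 206  → R4 = 206 (0b11001110)
  MOV R3, 222  → R3 = 222 (0b11011110)
  AND R4, R3  → R4 = 206 AND 222 = 206 (0b11001110)
  SHR R4, 2  → R4 = 206 >> 2 = 51
Final: R4 = 51

51


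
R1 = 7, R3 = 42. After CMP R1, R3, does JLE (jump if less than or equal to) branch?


Trace:
  R1 = 7, R3 = 42
  CMP R1, R3  → compares 7 vs 42
  JLE checks: is 7 less than or equal to 42?
  7 < 42, so condition is true
Branch taken: Yes

Yes


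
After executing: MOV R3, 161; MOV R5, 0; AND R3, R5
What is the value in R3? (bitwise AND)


Register state trace:
  MOV R3, 161  → R3 = 161 (0b10100001)
  MOV R5, 0  → R5 = 0 (0b00000000)
  AND R3, R5  → R3 = 161 AND 0 = 0 (0b00000000)
Final: R3 = 0

0


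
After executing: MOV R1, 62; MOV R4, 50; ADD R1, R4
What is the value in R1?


Register state trace:
  MOV R1, 62  → R1 = 62
  MOV R4, 50  → R4 = 50
  ADD R1, R4  → R1 = 62 + 50 = 112
Final: R1 = 112

112


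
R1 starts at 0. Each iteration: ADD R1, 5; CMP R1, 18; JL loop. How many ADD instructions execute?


Loop trace (R1 starts at 0, target 18, step 5):
  ADD #1: R1 = 0 + 5 = 5  → 5 < 18, loop
  ADD #2: R1 = 5 + 5 = 10  → 10 < 18, loop
  ADD #3: R1 = 10 + 5 = 15  → 15 < 18, loop
  ADD #4: R1 = 15 + 5 = 20  → 20 >= 18, exit
Total ADD instructions: 4

4


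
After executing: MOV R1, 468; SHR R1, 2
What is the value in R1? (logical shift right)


Register state trace:
  MOV R1, 468  → R1 = 468
  SHR R1, 2  → R1 = 468 >> 2 = 468 // 2^2 = 117
Final: R1 = 117

117


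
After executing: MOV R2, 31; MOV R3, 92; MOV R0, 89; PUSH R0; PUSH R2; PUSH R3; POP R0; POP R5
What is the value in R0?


Stack trace (top is rightmost):
  MOV R2, 31  → R2 = 31
  MOV R3, 92  → R3 = 92
  MOV R0, 89  → R0 = 89
  PUSH R0  → stack: [89]
  PUSH R2  → stack: [89, 31]
  PUSH R3  → stack: [89, 31, 92]
  POP R0  → R0 = 92, stack: [89, 31]
  POP R5  → R5 = 31, stack: [89]
Final: R0 = 92

92


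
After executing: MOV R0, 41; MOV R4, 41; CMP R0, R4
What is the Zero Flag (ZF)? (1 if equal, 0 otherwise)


Register state trace:
  MOV R0, 41  → R0 = 41
  MOV R4, 41  → R4 = 41
  CMP R0, R4  → computes 41 - 41 = 0
  Result is zero, so values are equal
ZF = 1

1


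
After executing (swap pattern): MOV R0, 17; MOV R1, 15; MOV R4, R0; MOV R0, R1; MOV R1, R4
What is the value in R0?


Register state trace (swap pattern):
  MOV R0, 17  → R0 = 17
  MOV R1, 15  → R1 = 15
  MOV R4, R0  → R4 = 17  (save R0)
  MOV R0, R1  → R0 = 15  (R0 gets R1's value)
  MOV R1, R4  → R1 = 17  (R1 gets saved value)
Final: R0 = 15

15


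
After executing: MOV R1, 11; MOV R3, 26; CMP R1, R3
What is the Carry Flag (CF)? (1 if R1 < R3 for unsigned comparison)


Register state trace:
  MOV R1, 11  → R1 = 11
  MOV R3, 26  → R3 = 26
  CMP R1, R3  → unsigned 11 - 26: borrow occurs
  11 < 26, so CF = 1
CF = 1

1


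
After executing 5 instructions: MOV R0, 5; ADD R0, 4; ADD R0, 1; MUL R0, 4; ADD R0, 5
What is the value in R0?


Register state trace:
  MOV R0, 5  → R0 = 5
  ADD R0, 4  → R0 = 5 + 4 = 9
  ADD R0, 1  → R0 = 9 + 1 = 10
  MUL R0, 4  → R0 = 10 * 4 = 40
  ADD R0, 5  → R0 = 40 + 5 = 45
Final: R0 = 45

45


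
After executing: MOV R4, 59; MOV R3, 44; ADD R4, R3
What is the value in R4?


Register state trace:
  MOV R4, 59  → R4 = 59
  MOV R3, 44  → R3 = 44
  ADD R4, R3  → R4 = 59 + 44 = 103
Final: R4 = 103

103


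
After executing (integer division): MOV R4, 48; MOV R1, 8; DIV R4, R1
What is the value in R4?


Register state trace:
  MOV R4, 48  → R4 = 48
  MOV R1, 8  → R1 = 8
  DIV R4, R1  → R4 = 48 // 8 = 6
Final: R4 = 6

6


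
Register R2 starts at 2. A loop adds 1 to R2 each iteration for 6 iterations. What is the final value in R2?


Starting value: R2 = 2
  Iter 1: R2 = 2 + 1 = 3
  Iter 2: R2 = 3 + 1 = 4
  Iter 3: R2 = 4 + 1 = 5
  Iter 4: R2 = 5 + 1 = 6
  Iter 5: R2 = 6 + 1 = 7
  Iter 6: R2 = 7 + 1 = 8
Final: R2 = 8

8


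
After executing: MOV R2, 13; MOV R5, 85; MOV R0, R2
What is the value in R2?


Register state trace:
  MOV R2, 13  → R2 = 13
  MOV R5, 85  → R5 = 85
  MOV R0, R2  → R0 = 13
Final: R2 = 13

13


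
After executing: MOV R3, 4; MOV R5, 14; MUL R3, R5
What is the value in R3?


Register state trace:
  MOV R3, 4  → R3 = 4
  MOV R5, 14  → R5 = 14
  MUL R3, R5  → R3 = 4 * 14 = 56
Final: R3 = 56

56


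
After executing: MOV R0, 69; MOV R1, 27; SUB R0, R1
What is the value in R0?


Register state trace:
  MOV R0, 69  → R0 = 69
  MOV R1, 27  → R1 = 27
  SUB R0, R1  → R0 = 69 - 27 = 42
Final: R0 = 42

42


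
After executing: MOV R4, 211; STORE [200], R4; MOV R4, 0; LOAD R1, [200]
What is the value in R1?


Register and memory trace:
  MOV R4, 211  → R4 = 211
  STORE [200], R4  → mem[200] = 211
  MOV R4, 0  → R4 = 0
  LOAD R1, [200]  → R1 = mem[200] = 211
Final: R1 = 211

211


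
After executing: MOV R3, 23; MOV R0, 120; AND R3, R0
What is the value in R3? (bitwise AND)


Register state trace:
  MOV R3, 23  → R3 = 23 (0b00010111)
  MOV R0, 120  → R0 = 120 (0b01111000)
  AND R3, R0  → R3 = 23 AND 120 = 16 (0b00010000)
Final: R3 = 16

16


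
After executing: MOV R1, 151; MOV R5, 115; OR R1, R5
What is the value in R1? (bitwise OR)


Register state trace:
  MOV R1, 151  → R1 = 151 (0b10010111)
  MOV R5, 115  → R5 = 115 (0b01110011)
  OR R1, R5   → R1 = 151 OR 115 = 247 (0b11110111)
Final: R1 = 247

247


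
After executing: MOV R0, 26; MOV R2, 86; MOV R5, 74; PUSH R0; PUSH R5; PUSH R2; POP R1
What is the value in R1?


Stack trace (top is rightmost):
  MOV R0, 26  → R0 = 26
  MOV R2, 86  → R2 = 86
  MOV R5, 74  → R5 = 74
  PUSH R0  → stack: [26]
  PUSH R5  → stack: [26, 74]
  PUSH R2  → stack: [26, 74, 86]
  POP R1  → R1 = 86, stack: [26, 74]
Final: R1 = 86

86


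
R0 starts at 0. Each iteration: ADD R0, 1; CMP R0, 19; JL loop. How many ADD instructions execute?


Loop trace (R0 starts at 0, target 19, step 1):
  ADD #1: R0 = 0 + 1 = 1  → 1 < 19, loop
  ADD #2: R0 = 1 + 1 = 2  → 2 < 19, loop
  ADD #3: R0 = 2 + 1 = 3  → 3 < 19, loop
  ADD #4: R0 = 3 + 1 = 4  → 4 < 19, loop
  ADD #5: R0 = 4 + 1 = 5  → 5 < 19, loop
  ADD #6: R0 = 5 + 1 = 6  → 6 < 19, loop
  ADD #7: R0 = 6 + 1 = 7  → 7 < 19, loop
  ADD #8: R0 = 7 + 1 = 8  → 8 < 19, loop
  ADD #9: R0 = 8 + 1 = 9  → 9 < 19, loop
  ADD #10: R0 = 9 + 1 = 10  → 10 < 19, loop
  ADD #11: R0 = 10 + 1 = 11  → 11 < 19, loop
  ADD #12: R0 = 11 + 1 = 12  → 12 < 19, loop
  ADD #13: R0 = 12 + 1 = 13  → 13 < 19, loop
  ADD #14: R0 = 13 + 1 = 14  → 14 < 19, loop
  ADD #15: R0 = 14 + 1 = 15  → 15 < 19, loop
  ADD #16: R0 = 15 + 1 = 16  → 16 < 19, loop
  ADD #17: R0 = 16 + 1 = 17  → 17 < 19, loop
  ADD #18: R0 = 17 + 1 = 18  → 18 < 19, loop
  ADD #19: R0 = 18 + 1 = 19  → 19 >= 19, exit
Total ADD instructions: 19

19


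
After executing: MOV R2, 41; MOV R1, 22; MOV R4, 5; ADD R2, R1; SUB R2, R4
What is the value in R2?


Register state trace:
  MOV R2, 41  → R2 = 41
  MOV R1, 22  → R1 = 22
  MOV R4, 5  → R4 = 5
  ADD R2, R1  → R2 = 41 + 22 = 63
  SUB R2, R4  → R2 = 63 - 5 = 58
Final: R2 = 58

58


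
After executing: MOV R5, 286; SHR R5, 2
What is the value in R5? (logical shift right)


Register state trace:
  MOV R5, 286  → R5 = 286
  SHR R5, 2  → R5 = 286 >> 2 = 286 // 2^2 = 71
Final: R5 = 71

71


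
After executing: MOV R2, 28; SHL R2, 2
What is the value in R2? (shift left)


Register state trace:
  MOV R2, 28  → R2 = 28
  SHL R2, 2  → R2 = 28 << 2 = 28 * 2^2 = 112
Final: R2 = 112

112


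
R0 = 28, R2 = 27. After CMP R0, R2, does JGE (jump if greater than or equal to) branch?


Trace:
  R0 = 28, R2 = 27
  CMP R0, R2  → compares 28 vs 27
  JGE checks: is 28 greater than or equal to 27?
  28 > 27, so condition is true
Branch taken: Yes

Yes


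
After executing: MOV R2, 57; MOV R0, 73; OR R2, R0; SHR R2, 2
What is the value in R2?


Register state trace:
  MOV R2, 57  → R2 = 57 (0b00111001)
  MOV R0, 73  → R0 = 73 (0b01001001)
  OR R2, R0  → R2 = 57 OR 73 = 121 (0b01111001)
  SHR R2, 2  → R2 = 121 >> 2 = 30
Final: R2 = 30

30


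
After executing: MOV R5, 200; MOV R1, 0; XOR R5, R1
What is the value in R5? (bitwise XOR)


Register state trace:
  MOV R5, 200  → R5 = 200 (0b11001000)
  MOV R1, 0  → R1 = 0 (0b00000000)
  XOR R5, R1  → R5 = 200 XOR 0 = 200 (0b11001000)
Final: R5 = 200

200


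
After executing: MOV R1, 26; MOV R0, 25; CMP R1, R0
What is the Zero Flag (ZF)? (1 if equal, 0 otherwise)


Register state trace:
  MOV R1, 26  → R1 = 26
  MOV R0, 25  → R0 = 25
  CMP R1, R0  → computes 26 - 25 = 1
  Result is nonzero, so values are not equal
ZF = 0

0


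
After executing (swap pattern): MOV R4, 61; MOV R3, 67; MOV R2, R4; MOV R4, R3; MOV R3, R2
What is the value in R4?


Register state trace (swap pattern):
  MOV R4, 61  → R4 = 61
  MOV R3, 67  → R3 = 67
  MOV R2, R4  → R2 = 61  (save R4)
  MOV R4, R3  → R4 = 67  (R4 gets R3's value)
  MOV R3, R2  → R3 = 61  (R3 gets saved value)
Final: R4 = 67

67


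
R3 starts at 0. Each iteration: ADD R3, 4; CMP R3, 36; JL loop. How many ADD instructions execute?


Loop trace (R3 starts at 0, target 36, step 4):
  ADD #1: R3 = 0 + 4 = 4  → 4 < 36, loop
  ADD #2: R3 = 4 + 4 = 8  → 8 < 36, loop
  ADD #3: R3 = 8 + 4 = 12  → 12 < 36, loop
  ADD #4: R3 = 12 + 4 = 16  → 16 < 36, loop
  ADD #5: R3 = 16 + 4 = 20  → 20 < 36, loop
  ADD #6: R3 = 20 + 4 = 24  → 24 < 36, loop
  ADD #7: R3 = 24 + 4 = 28  → 28 < 36, loop
  ADD #8: R3 = 28 + 4 = 32  → 32 < 36, loop
  ADD #9: R3 = 32 + 4 = 36  → 36 >= 36, exit
Total ADD instructions: 9

9


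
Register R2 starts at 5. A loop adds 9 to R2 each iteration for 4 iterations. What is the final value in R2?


Starting value: R2 = 5
  Iter 1: R2 = 5 + 9 = 14
  Iter 2: R2 = 14 + 9 = 23
  Iter 3: R2 = 23 + 9 = 32
  Iter 4: R2 = 32 + 9 = 41
Final: R2 = 41

41


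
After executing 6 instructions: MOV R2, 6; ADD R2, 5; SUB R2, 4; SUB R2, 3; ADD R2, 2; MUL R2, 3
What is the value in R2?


Register state trace:
  MOV R2, 6  → R2 = 6
  ADD R2, 5  → R2 = 6 + 5 = 11
  SUB R2, 4  → R2 = 11 - 4 = 7
  SUB R2, 3  → R2 = 7 - 3 = 4
  ADD R2, 2  → R2 = 4 + 2 = 6
  MUL R2, 3  → R2 = 6 * 3 = 18
Final: R2 = 18

18


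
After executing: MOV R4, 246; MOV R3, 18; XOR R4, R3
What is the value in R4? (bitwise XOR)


Register state trace:
  MOV R4, 246  → R4 = 246 (0b11110110)
  MOV R3, 18  → R3 = 18 (0b00010010)
  XOR R4, R3  → R4 = 246 XOR 18 = 228 (0b11100100)
Final: R4 = 228

228


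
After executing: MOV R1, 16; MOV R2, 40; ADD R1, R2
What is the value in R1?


Register state trace:
  MOV R1, 16  → R1 = 16
  MOV R2, 40  → R2 = 40
  ADD R1, R2  → R1 = 16 + 40 = 56
Final: R1 = 56

56


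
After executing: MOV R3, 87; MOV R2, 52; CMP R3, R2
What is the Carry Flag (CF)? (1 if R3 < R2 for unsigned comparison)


Register state trace:
  MOV R3, 87  → R3 = 87
  MOV R2, 52  → R2 = 52
  CMP R3, R2  → unsigned 87 - 52: no borrow
  87 >= 52, so CF = 0
CF = 0

0


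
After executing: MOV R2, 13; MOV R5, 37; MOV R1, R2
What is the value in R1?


Register state trace:
  MOV R2, 13  → R2 = 13
  MOV R5, 37  → R5 = 37
  MOV R1, R2  → R1 = 13
Final: R1 = 13

13


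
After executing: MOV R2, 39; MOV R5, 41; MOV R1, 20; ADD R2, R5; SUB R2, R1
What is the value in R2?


Register state trace:
  MOV R2, 39  → R2 = 39
  MOV R5, 41  → R5 = 41
  MOV R1, 20  → R1 = 20
  ADD R2, R5  → R2 = 39 + 41 = 80
  SUB R2, R1  → R2 = 80 - 20 = 60
Final: R2 = 60

60


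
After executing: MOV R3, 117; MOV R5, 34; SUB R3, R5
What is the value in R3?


Register state trace:
  MOV R3, 117  → R3 = 117
  MOV R5, 34  → R5 = 34
  SUB R3, R5  → R3 = 117 - 34 = 83
Final: R3 = 83

83


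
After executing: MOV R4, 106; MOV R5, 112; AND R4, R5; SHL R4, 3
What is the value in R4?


Register state trace:
  MOV R4, 106  → R4 = 106 (0b01101010)
  MOV R5, 112  → R5 = 112 (0b01110000)
  AND R4, R5  → R4 = 106 AND 112 = 96 (0b01100000)
  SHL R4, 3  → R4 = 96 << 3 = 768
Final: R4 = 768

768


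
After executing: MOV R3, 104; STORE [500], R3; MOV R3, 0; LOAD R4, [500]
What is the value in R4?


Register and memory trace:
  MOV R3, 104  → R3 = 104
  STORE [500], R3  → mem[500] = 104
  MOV R3, 0  → R3 = 0
  LOAD R4, [500]  → R4 = mem[500] = 104
Final: R4 = 104

104


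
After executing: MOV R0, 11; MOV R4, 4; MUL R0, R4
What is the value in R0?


Register state trace:
  MOV R0, 11  → R0 = 11
  MOV R4, 4  → R4 = 4
  MUL R0, R4  → R0 = 11 * 4 = 44
Final: R0 = 44

44


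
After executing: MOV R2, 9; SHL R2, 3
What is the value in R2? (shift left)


Register state trace:
  MOV R2, 9  → R2 = 9
  SHL R2, 3  → R2 = 9 << 3 = 9 * 2^3 = 72
Final: R2 = 72

72


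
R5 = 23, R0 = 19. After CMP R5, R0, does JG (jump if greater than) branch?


Trace:
  R5 = 23, R0 = 19
  CMP R5, R0  → compares 23 vs 19
  JG checks: is 23 greater than 19?
  23 > 19, so condition is true
Branch taken: Yes

Yes


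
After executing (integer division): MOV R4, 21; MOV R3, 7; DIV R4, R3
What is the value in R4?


Register state trace:
  MOV R4, 21  → R4 = 21
  MOV R3, 7  → R3 = 7
  DIV R4, R3  → R4 = 21 // 7 = 3
Final: R4 = 3

3


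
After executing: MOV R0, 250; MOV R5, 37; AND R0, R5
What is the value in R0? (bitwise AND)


Register state trace:
  MOV R0, 250  → R0 = 250 (0b11111010)
  MOV R5, 37  → R5 = 37 (0b00100101)
  AND R0, R5  → R0 = 250 AND 37 = 32 (0b00100000)
Final: R0 = 32

32


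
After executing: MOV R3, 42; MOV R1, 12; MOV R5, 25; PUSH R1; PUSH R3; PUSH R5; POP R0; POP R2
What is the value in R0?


Stack trace (top is rightmost):
  MOV R3, 42  → R3 = 42
  MOV R1, 12  → R1 = 12
  MOV R5, 25  → R5 = 25
  PUSH R1  → stack: [12]
  PUSH R3  → stack: [12, 42]
  PUSH R5  → stack: [12, 42, 25]
  POP R0  → R0 = 25, stack: [12, 42]
  POP R2  → R2 = 42, stack: [12]
Final: R0 = 25

25


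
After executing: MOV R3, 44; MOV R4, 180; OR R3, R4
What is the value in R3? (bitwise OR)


Register state trace:
  MOV R3, 44  → R3 = 44 (0b00101100)
  MOV R4, 180  → R4 = 180 (0b10110100)
  OR R3, R4   → R3 = 44 OR 180 = 188 (0b10111100)
Final: R3 = 188

188


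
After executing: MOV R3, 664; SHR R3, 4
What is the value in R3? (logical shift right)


Register state trace:
  MOV R3, 664  → R3 = 664
  SHR R3, 4  → R3 = 664 >> 4 = 664 // 2^4 = 41
Final: R3 = 41

41


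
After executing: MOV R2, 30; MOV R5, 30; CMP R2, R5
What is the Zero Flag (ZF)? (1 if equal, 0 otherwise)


Register state trace:
  MOV R2, 30  → R2 = 30
  MOV R5, 30  → R5 = 30
  CMP R2, R5  → computes 30 - 30 = 0
  Result is zero, so values are equal
ZF = 1

1


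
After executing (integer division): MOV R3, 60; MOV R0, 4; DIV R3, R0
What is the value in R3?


Register state trace:
  MOV R3, 60  → R3 = 60
  MOV R0, 4  → R0 = 4
  DIV R3, R0  → R3 = 60 // 4 = 15
Final: R3 = 15

15


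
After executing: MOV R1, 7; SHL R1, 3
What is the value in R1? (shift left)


Register state trace:
  MOV R1, 7  → R1 = 7
  SHL R1, 3  → R1 = 7 << 3 = 7 * 2^3 = 56
Final: R1 = 56

56


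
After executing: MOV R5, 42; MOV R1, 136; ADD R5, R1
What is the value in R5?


Register state trace:
  MOV R5, 42  → R5 = 42
  MOV R1, 136  → R1 = 136
  ADD R5, R1  → R5 = 42 + 136 = 178
Final: R5 = 178

178


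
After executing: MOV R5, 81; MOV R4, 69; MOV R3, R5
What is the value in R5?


Register state trace:
  MOV R5, 81  → R5 = 81
  MOV R4, 69  → R4 = 69
  MOV R3, R5  → R3 = 81
Final: R5 = 81

81


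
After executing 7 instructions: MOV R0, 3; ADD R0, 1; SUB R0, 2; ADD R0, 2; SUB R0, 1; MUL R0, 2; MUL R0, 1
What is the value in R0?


Register state trace:
  MOV R0, 3  → R0 = 3
  ADD R0, 1  → R0 = 3 + 1 = 4
  SUB R0, 2  → R0 = 4 - 2 = 2
  ADD R0, 2  → R0 = 2 + 2 = 4
  SUB R0, 1  → R0 = 4 - 1 = 3
  MUL R0, 2  → R0 = 3 * 2 = 6
  MUL R0, 1  → R0 = 6 * 1 = 6
Final: R0 = 6

6


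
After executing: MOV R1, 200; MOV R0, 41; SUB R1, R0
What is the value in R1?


Register state trace:
  MOV R1, 200  → R1 = 200
  MOV R0, 41  → R0 = 41
  SUB R1, R0  → R1 = 200 - 41 = 159
Final: R1 = 159

159


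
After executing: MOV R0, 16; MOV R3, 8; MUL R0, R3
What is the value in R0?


Register state trace:
  MOV R0, 16  → R0 = 16
  MOV R3, 8  → R3 = 8
  MUL R0, R3  → R0 = 16 * 8 = 128
Final: R0 = 128

128


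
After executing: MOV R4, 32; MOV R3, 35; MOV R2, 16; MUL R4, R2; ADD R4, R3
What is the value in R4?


Register state trace:
  MOV R4, 32  → R4 = 32
  MOV R3, 35  → R3 = 35
  MOV R2, 16  → R2 = 16
  MUL R4, R2  → R4 = 32 * 16 = 512
  ADD R4, R3  → R4 = 512 + 35 = 547
Final: R4 = 547

547


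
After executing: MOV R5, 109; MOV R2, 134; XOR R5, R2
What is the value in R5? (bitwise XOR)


Register state trace:
  MOV R5, 109  → R5 = 109 (0b01101101)
  MOV R2, 134  → R2 = 134 (0b10000110)
  XOR R5, R2  → R5 = 109 XOR 134 = 235 (0b11101011)
Final: R5 = 235

235


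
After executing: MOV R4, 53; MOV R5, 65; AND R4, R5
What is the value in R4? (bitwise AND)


Register state trace:
  MOV R4, 53  → R4 = 53 (0b00110101)
  MOV R5, 65  → R5 = 65 (0b01000001)
  AND R4, R5  → R4 = 53 AND 65 = 1 (0b00000001)
Final: R4 = 1

1


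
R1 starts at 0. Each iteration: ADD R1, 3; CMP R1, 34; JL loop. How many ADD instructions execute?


Loop trace (R1 starts at 0, target 34, step 3):
  ADD #1: R1 = 0 + 3 = 3  → 3 < 34, loop
  ADD #2: R1 = 3 + 3 = 6  → 6 < 34, loop
  ADD #3: R1 = 6 + 3 = 9  → 9 < 34, loop
  ADD #4: R1 = 9 + 3 = 12  → 12 < 34, loop
  ADD #5: R1 = 12 + 3 = 15  → 15 < 34, loop
  ADD #6: R1 = 15 + 3 = 18  → 18 < 34, loop
  ADD #7: R1 = 18 + 3 = 21  → 21 < 34, loop
  ADD #8: R1 = 21 + 3 = 24  → 24 < 34, loop
  ADD #9: R1 = 24 + 3 = 27  → 27 < 34, loop
  ADD #10: R1 = 27 + 3 = 30  → 30 < 34, loop
  ADD #11: R1 = 30 + 3 = 33  → 33 < 34, loop
  ADD #12: R1 = 33 + 3 = 36  → 36 >= 34, exit
Total ADD instructions: 12

12


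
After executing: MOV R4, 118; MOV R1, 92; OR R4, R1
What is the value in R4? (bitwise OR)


Register state trace:
  MOV R4, 118  → R4 = 118 (0b01110110)
  MOV R1, 92  → R1 = 92 (0b01011100)
  OR R4, R1   → R4 = 118 OR 92 = 126 (0b01111110)
Final: R4 = 126

126


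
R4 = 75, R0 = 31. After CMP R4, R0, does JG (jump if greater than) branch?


Trace:
  R4 = 75, R0 = 31
  CMP R4, R0  → compares 75 vs 31
  JG checks: is 75 greater than 31?
  75 > 31, so condition is true
Branch taken: Yes

Yes


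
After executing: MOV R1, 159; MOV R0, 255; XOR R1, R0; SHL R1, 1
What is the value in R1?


Register state trace:
  MOV R1, 159  → R1 = 159 (0b10011111)
  MOV R0, 255  → R0 = 255 (0b11111111)
  XOR R1, R0  → R1 = 159 XOR 255 = 96 (0b01100000)
  SHL R1, 1  → R1 = 96 << 1 = 192
Final: R1 = 192

192


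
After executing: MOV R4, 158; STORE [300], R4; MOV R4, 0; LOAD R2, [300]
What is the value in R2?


Register and memory trace:
  MOV R4, 158  → R4 = 158
  STORE [300], R4  → mem[300] = 158
  MOV R4, 0  → R4 = 0
  LOAD R2, [300]  → R2 = mem[300] = 158
Final: R2 = 158

158


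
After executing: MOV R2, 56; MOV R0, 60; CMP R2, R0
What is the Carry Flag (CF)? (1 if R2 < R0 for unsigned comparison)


Register state trace:
  MOV R2, 56  → R2 = 56
  MOV R0, 60  → R0 = 60
  CMP R2, R0  → unsigned 56 - 60: borrow occurs
  56 < 60, so CF = 1
CF = 1

1


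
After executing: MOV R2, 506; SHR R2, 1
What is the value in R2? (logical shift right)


Register state trace:
  MOV R2, 506  → R2 = 506
  SHR R2, 1  → R2 = 506 >> 1 = 506 // 2^1 = 253
Final: R2 = 253

253


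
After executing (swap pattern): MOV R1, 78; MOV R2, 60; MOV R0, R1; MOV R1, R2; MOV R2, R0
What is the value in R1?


Register state trace (swap pattern):
  MOV R1, 78  → R1 = 78
  MOV R2, 60  → R2 = 60
  MOV R0, R1  → R0 = 78  (save R1)
  MOV R1, R2  → R1 = 60  (R1 gets R2's value)
  MOV R2, R0  → R2 = 78  (R2 gets saved value)
Final: R1 = 60

60


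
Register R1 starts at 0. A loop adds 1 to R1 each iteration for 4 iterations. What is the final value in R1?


Starting value: R1 = 0
  Iter 1: R1 = 0 + 1 = 1
  Iter 2: R1 = 1 + 1 = 2
  Iter 3: R1 = 2 + 1 = 3
  Iter 4: R1 = 3 + 1 = 4
Final: R1 = 4

4


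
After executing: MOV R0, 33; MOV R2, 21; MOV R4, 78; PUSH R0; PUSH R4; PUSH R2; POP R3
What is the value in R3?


Stack trace (top is rightmost):
  MOV R0, 33  → R0 = 33
  MOV R2, 21  → R2 = 21
  MOV R4, 78  → R4 = 78
  PUSH R0  → stack: [33]
  PUSH R4  → stack: [33, 78]
  PUSH R2  → stack: [33, 78, 21]
  POP R3  → R3 = 21, stack: [33, 78]
Final: R3 = 21

21


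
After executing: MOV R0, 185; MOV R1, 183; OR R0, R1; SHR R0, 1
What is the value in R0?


Register state trace:
  MOV R0, 185  → R0 = 185 (0b10111001)
  MOV R1, 183  → R1 = 183 (0b10110111)
  OR R0, R1  → R0 = 185 OR 183 = 191 (0b10111111)
  SHR R0, 1  → R0 = 191 >> 1 = 95
Final: R0 = 95

95


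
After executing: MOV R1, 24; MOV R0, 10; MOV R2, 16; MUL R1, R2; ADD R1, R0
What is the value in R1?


Register state trace:
  MOV R1, 24  → R1 = 24
  MOV R0, 10  → R0 = 10
  MOV R2, 16  → R2 = 16
  MUL R1, R2  → R1 = 24 * 16 = 384
  ADD R1, R0  → R1 = 384 + 10 = 394
Final: R1 = 394

394


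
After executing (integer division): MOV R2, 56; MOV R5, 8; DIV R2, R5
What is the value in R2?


Register state trace:
  MOV R2, 56  → R2 = 56
  MOV R5, 8  → R5 = 8
  DIV R2, R5  → R2 = 56 // 8 = 7
Final: R2 = 7

7


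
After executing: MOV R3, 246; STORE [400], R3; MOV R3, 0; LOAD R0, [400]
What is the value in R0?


Register and memory trace:
  MOV R3, 246  → R3 = 246
  STORE [400], R3  → mem[400] = 246
  MOV R3, 0  → R3 = 0
  LOAD R0, [400]  → R0 = mem[400] = 246
Final: R0 = 246

246


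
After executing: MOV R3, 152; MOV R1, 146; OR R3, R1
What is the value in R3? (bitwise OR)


Register state trace:
  MOV R3, 152  → R3 = 152 (0b10011000)
  MOV R1, 146  → R1 = 146 (0b10010010)
  OR R3, R1   → R3 = 152 OR 146 = 154 (0b10011010)
Final: R3 = 154

154


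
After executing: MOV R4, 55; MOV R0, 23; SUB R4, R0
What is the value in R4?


Register state trace:
  MOV R4, 55  → R4 = 55
  MOV R0, 23  → R0 = 23
  SUB R4, R0  → R4 = 55 - 23 = 32
Final: R4 = 32

32


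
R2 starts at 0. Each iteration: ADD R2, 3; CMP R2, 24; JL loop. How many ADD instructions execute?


Loop trace (R2 starts at 0, target 24, step 3):
  ADD #1: R2 = 0 + 3 = 3  → 3 < 24, loop
  ADD #2: R2 = 3 + 3 = 6  → 6 < 24, loop
  ADD #3: R2 = 6 + 3 = 9  → 9 < 24, loop
  ADD #4: R2 = 9 + 3 = 12  → 12 < 24, loop
  ADD #5: R2 = 12 + 3 = 15  → 15 < 24, loop
  ADD #6: R2 = 15 + 3 = 18  → 18 < 24, loop
  ADD #7: R2 = 18 + 3 = 21  → 21 < 24, loop
  ADD #8: R2 = 21 + 3 = 24  → 24 >= 24, exit
Total ADD instructions: 8

8


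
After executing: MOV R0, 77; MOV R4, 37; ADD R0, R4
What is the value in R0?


Register state trace:
  MOV R0, 77  → R0 = 77
  MOV R4, 37  → R4 = 37
  ADD R0, R4  → R0 = 77 + 37 = 114
Final: R0 = 114

114


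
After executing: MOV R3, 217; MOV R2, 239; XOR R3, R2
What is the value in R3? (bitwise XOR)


Register state trace:
  MOV R3, 217  → R3 = 217 (0b11011001)
  MOV R2, 239  → R2 = 239 (0b11101111)
  XOR R3, R2  → R3 = 217 XOR 239 = 54 (0b00110110)
Final: R3 = 54

54


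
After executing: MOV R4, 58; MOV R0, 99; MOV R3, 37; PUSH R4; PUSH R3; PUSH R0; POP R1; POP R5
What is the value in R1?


Stack trace (top is rightmost):
  MOV R4, 58  → R4 = 58
  MOV R0, 99  → R0 = 99
  MOV R3, 37  → R3 = 37
  PUSH R4  → stack: [58]
  PUSH R3  → stack: [58, 37]
  PUSH R0  → stack: [58, 37, 99]
  POP R1  → R1 = 99, stack: [58, 37]
  POP R5  → R5 = 37, stack: [58]
Final: R1 = 99

99


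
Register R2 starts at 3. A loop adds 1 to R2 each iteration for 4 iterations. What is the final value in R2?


Starting value: R2 = 3
  Iter 1: R2 = 3 + 1 = 4
  Iter 2: R2 = 4 + 1 = 5
  Iter 3: R2 = 5 + 1 = 6
  Iter 4: R2 = 6 + 1 = 7
Final: R2 = 7

7


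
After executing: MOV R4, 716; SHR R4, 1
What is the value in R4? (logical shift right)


Register state trace:
  MOV R4, 716  → R4 = 716
  SHR R4, 1  → R4 = 716 >> 1 = 716 // 2^1 = 358
Final: R4 = 358

358


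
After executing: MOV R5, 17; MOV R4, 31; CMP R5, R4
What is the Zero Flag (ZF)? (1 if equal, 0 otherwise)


Register state trace:
  MOV R5, 17  → R5 = 17
  MOV R4, 31  → R4 = 31
  CMP R5, R4  → computes 17 - 31 = -14
  Result is nonzero, so values are not equal
ZF = 0

0


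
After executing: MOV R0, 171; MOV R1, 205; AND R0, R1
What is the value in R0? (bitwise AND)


Register state trace:
  MOV R0, 171  → R0 = 171 (0b10101011)
  MOV R1, 205  → R1 = 205 (0b11001101)
  AND R0, R1  → R0 = 171 AND 205 = 137 (0b10001001)
Final: R0 = 137

137


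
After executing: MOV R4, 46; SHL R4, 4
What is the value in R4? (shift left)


Register state trace:
  MOV R4, 46  → R4 = 46
  SHL R4, 4  → R4 = 46 << 4 = 46 * 2^4 = 736
Final: R4 = 736

736


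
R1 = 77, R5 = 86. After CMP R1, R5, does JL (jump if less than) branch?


Trace:
  R1 = 77, R5 = 86
  CMP R1, R5  → compares 77 vs 86
  JL checks: is 77 less than 86?
  77 < 86, so condition is true
Branch taken: Yes

Yes


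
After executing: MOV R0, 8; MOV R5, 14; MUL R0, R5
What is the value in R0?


Register state trace:
  MOV R0, 8  → R0 = 8
  MOV R5, 14  → R5 = 14
  MUL R0, R5  → R0 = 8 * 14 = 112
Final: R0 = 112

112


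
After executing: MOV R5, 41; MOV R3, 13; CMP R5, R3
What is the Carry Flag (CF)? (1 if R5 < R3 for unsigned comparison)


Register state trace:
  MOV R5, 41  → R5 = 41
  MOV R3, 13  → R3 = 13
  CMP R5, R3  → unsigned 41 - 13: no borrow
  41 >= 13, so CF = 0
CF = 0

0


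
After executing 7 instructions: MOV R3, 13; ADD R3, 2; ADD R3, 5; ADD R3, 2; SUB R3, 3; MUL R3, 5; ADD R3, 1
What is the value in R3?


Register state trace:
  MOV R3, 13  → R3 = 13
  ADD R3, 2  → R3 = 13 + 2 = 15
  ADD R3, 5  → R3 = 15 + 5 = 20
  ADD R3, 2  → R3 = 20 + 2 = 22
  SUB R3, 3  → R3 = 22 - 3 = 19
  MUL R3, 5  → R3 = 19 * 5 = 95
  ADD R3, 1  → R3 = 95 + 1 = 96
Final: R3 = 96

96


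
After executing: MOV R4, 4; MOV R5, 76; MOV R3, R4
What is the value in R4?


Register state trace:
  MOV R4, 4  → R4 = 4
  MOV R5, 76  → R5 = 76
  MOV R3, R4  → R3 = 4
Final: R4 = 4

4


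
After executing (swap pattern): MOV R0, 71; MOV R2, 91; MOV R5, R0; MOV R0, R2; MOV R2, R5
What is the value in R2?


Register state trace (swap pattern):
  MOV R0, 71  → R0 = 71
  MOV R2, 91  → R2 = 91
  MOV R5, R0  → R5 = 71  (save R0)
  MOV R0, R2  → R0 = 91  (R0 gets R2's value)
  MOV R2, R5  → R2 = 71  (R2 gets saved value)
Final: R2 = 71

71


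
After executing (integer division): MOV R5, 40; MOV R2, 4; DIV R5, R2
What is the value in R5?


Register state trace:
  MOV R5, 40  → R5 = 40
  MOV R2, 4  → R2 = 4
  DIV R5, R2  → R5 = 40 // 4 = 10
Final: R5 = 10

10


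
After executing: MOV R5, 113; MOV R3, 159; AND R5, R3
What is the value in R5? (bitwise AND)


Register state trace:
  MOV R5, 113  → R5 = 113 (0b01110001)
  MOV R3, 159  → R3 = 159 (0b10011111)
  AND R5, R3  → R5 = 113 AND 159 = 17 (0b00010001)
Final: R5 = 17

17


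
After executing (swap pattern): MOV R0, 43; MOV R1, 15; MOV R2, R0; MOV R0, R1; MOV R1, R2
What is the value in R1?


Register state trace (swap pattern):
  MOV R0, 43  → R0 = 43
  MOV R1, 15  → R1 = 15
  MOV R2, R0  → R2 = 43  (save R0)
  MOV R0, R1  → R0 = 15  (R0 gets R1's value)
  MOV R1, R2  → R1 = 43  (R1 gets saved value)
Final: R1 = 43

43


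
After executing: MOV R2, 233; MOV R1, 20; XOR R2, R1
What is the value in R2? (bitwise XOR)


Register state trace:
  MOV R2, 233  → R2 = 233 (0b11101001)
  MOV R1, 20  → R1 = 20 (0b00010100)
  XOR R2, R1  → R2 = 233 XOR 20 = 253 (0b11111101)
Final: R2 = 253

253
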